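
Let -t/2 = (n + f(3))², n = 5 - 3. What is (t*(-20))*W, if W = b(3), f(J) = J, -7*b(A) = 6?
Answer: -6000/7 ≈ -857.14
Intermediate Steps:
b(A) = -6/7 (b(A) = -⅐*6 = -6/7)
n = 2
t = -50 (t = -2*(2 + 3)² = -2*5² = -2*25 = -50)
W = -6/7 ≈ -0.85714
(t*(-20))*W = -50*(-20)*(-6/7) = 1000*(-6/7) = -6000/7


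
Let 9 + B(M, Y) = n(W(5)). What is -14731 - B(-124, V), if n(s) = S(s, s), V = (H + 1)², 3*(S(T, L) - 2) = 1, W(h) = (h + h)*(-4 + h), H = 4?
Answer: -44173/3 ≈ -14724.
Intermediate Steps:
W(h) = 2*h*(-4 + h) (W(h) = (2*h)*(-4 + h) = 2*h*(-4 + h))
S(T, L) = 7/3 (S(T, L) = 2 + (⅓)*1 = 2 + ⅓ = 7/3)
V = 25 (V = (4 + 1)² = 5² = 25)
n(s) = 7/3
B(M, Y) = -20/3 (B(M, Y) = -9 + 7/3 = -20/3)
-14731 - B(-124, V) = -14731 - 1*(-20/3) = -14731 + 20/3 = -44173/3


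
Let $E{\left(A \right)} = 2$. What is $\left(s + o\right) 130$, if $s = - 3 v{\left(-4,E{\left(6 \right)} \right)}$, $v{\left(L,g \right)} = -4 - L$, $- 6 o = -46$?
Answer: $\frac{2990}{3} \approx 996.67$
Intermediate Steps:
$o = \frac{23}{3}$ ($o = \left(- \frac{1}{6}\right) \left(-46\right) = \frac{23}{3} \approx 7.6667$)
$s = 0$ ($s = - 3 \left(-4 - -4\right) = - 3 \left(-4 + 4\right) = \left(-3\right) 0 = 0$)
$\left(s + o\right) 130 = \left(0 + \frac{23}{3}\right) 130 = \frac{23}{3} \cdot 130 = \frac{2990}{3}$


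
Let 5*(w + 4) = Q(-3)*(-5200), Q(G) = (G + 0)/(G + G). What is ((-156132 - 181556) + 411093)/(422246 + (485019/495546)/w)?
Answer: 1270719357608/7309531550971 ≈ 0.17384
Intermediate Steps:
Q(G) = ½ (Q(G) = G/((2*G)) = G*(1/(2*G)) = ½)
w = -524 (w = -4 + ((½)*(-5200))/5 = -4 + (⅕)*(-2600) = -4 - 520 = -524)
((-156132 - 181556) + 411093)/(422246 + (485019/495546)/w) = ((-156132 - 181556) + 411093)/(422246 + (485019/495546)/(-524)) = (-337688 + 411093)/(422246 + (485019*(1/495546))*(-1/524)) = 73405/(422246 + (161673/165182)*(-1/524)) = 73405/(422246 - 161673/86555368) = 73405/(36547657754855/86555368) = 73405*(86555368/36547657754855) = 1270719357608/7309531550971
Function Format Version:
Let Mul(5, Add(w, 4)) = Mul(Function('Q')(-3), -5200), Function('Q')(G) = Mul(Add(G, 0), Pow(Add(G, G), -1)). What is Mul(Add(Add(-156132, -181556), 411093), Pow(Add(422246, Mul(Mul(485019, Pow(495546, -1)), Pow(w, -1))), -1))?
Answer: Rational(1270719357608, 7309531550971) ≈ 0.17384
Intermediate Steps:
Function('Q')(G) = Rational(1, 2) (Function('Q')(G) = Mul(G, Pow(Mul(2, G), -1)) = Mul(G, Mul(Rational(1, 2), Pow(G, -1))) = Rational(1, 2))
w = -524 (w = Add(-4, Mul(Rational(1, 5), Mul(Rational(1, 2), -5200))) = Add(-4, Mul(Rational(1, 5), -2600)) = Add(-4, -520) = -524)
Mul(Add(Add(-156132, -181556), 411093), Pow(Add(422246, Mul(Mul(485019, Pow(495546, -1)), Pow(w, -1))), -1)) = Mul(Add(Add(-156132, -181556), 411093), Pow(Add(422246, Mul(Mul(485019, Pow(495546, -1)), Pow(-524, -1))), -1)) = Mul(Add(-337688, 411093), Pow(Add(422246, Mul(Mul(485019, Rational(1, 495546)), Rational(-1, 524))), -1)) = Mul(73405, Pow(Add(422246, Mul(Rational(161673, 165182), Rational(-1, 524))), -1)) = Mul(73405, Pow(Add(422246, Rational(-161673, 86555368)), -1)) = Mul(73405, Pow(Rational(36547657754855, 86555368), -1)) = Mul(73405, Rational(86555368, 36547657754855)) = Rational(1270719357608, 7309531550971)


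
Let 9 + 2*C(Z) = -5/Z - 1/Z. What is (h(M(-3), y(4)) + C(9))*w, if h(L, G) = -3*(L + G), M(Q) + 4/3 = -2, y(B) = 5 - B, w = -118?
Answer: -767/3 ≈ -255.67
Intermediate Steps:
M(Q) = -10/3 (M(Q) = -4/3 - 2 = -10/3)
h(L, G) = -3*G - 3*L (h(L, G) = -3*(G + L) = -3*G - 3*L)
C(Z) = -9/2 - 3/Z (C(Z) = -9/2 + (-5/Z - 1/Z)/2 = -9/2 + (-6/Z)/2 = -9/2 - 3/Z)
(h(M(-3), y(4)) + C(9))*w = ((-3*(5 - 1*4) - 3*(-10/3)) + (-9/2 - 3/9))*(-118) = ((-3*(5 - 4) + 10) + (-9/2 - 3*1/9))*(-118) = ((-3*1 + 10) + (-9/2 - 1/3))*(-118) = ((-3 + 10) - 29/6)*(-118) = (7 - 29/6)*(-118) = (13/6)*(-118) = -767/3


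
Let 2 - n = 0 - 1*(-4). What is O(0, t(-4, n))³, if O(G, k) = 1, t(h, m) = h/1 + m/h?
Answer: 1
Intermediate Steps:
n = -2 (n = 2 - (0 - 1*(-4)) = 2 - (0 + 4) = 2 - 1*4 = 2 - 4 = -2)
t(h, m) = h + m/h (t(h, m) = h*1 + m/h = h + m/h)
O(0, t(-4, n))³ = 1³ = 1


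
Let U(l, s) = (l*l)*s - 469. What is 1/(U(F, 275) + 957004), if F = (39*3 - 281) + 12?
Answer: 1/7310135 ≈ 1.3680e-7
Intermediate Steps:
F = -152 (F = (117 - 281) + 12 = -164 + 12 = -152)
U(l, s) = -469 + s*l² (U(l, s) = l²*s - 469 = s*l² - 469 = -469 + s*l²)
1/(U(F, 275) + 957004) = 1/((-469 + 275*(-152)²) + 957004) = 1/((-469 + 275*23104) + 957004) = 1/((-469 + 6353600) + 957004) = 1/(6353131 + 957004) = 1/7310135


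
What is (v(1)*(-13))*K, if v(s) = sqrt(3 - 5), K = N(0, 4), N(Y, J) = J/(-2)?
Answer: 26*I*sqrt(2) ≈ 36.77*I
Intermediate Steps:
N(Y, J) = -J/2 (N(Y, J) = J*(-1/2) = -J/2)
K = -2 (K = -1/2*4 = -2)
v(s) = I*sqrt(2) (v(s) = sqrt(-2) = I*sqrt(2))
(v(1)*(-13))*K = ((I*sqrt(2))*(-13))*(-2) = -13*I*sqrt(2)*(-2) = 26*I*sqrt(2)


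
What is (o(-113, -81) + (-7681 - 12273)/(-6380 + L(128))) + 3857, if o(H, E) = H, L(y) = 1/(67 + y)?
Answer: 4661797686/1244099 ≈ 3747.1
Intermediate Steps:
(o(-113, -81) + (-7681 - 12273)/(-6380 + L(128))) + 3857 = (-113 + (-7681 - 12273)/(-6380 + 1/(67 + 128))) + 3857 = (-113 - 19954/(-6380 + 1/195)) + 3857 = (-113 - 19954/(-1244099/195)) + 3857 = (-113 - 19954*(-195/1244099)) + 3857 = (-113 + 3891030/1244099) + 3857 = -136692157/1244099 + 3857 = 4661797686/1244099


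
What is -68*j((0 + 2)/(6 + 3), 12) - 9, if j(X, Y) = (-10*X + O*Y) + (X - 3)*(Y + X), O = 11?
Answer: -528545/81 ≈ -6525.3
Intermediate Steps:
j(X, Y) = -10*X + 11*Y + (-3 + X)*(X + Y) (j(X, Y) = (-10*X + 11*Y) + (X - 3)*(Y + X) = (-10*X + 11*Y) + (-3 + X)*(X + Y) = -10*X + 11*Y + (-3 + X)*(X + Y))
-68*j((0 + 2)/(6 + 3), 12) - 9 = -68*(((0 + 2)/(6 + 3))² - 13*(0 + 2)/(6 + 3) + 8*12 + ((0 + 2)/(6 + 3))*12) - 9 = -68*((2/9)² - 26/9 + 96 + (2/9)*12) - 9 = -68*((2*(⅑))² - 26/9 + 96 + (2*(⅑))*12) - 9 = -68*((2/9)² - 13*2/9 + 96 + (2/9)*12) - 9 = -68*(4/81 - 26/9 + 96 + 8/3) - 9 = -68*7762/81 - 9 = -527816/81 - 9 = -528545/81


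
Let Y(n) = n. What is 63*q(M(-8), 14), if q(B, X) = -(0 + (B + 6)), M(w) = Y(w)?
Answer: 126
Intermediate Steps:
M(w) = w
q(B, X) = -6 - B (q(B, X) = -(0 + (6 + B)) = -(6 + B) = -6 - B)
63*q(M(-8), 14) = 63*(-6 - 1*(-8)) = 63*(-6 + 8) = 63*2 = 126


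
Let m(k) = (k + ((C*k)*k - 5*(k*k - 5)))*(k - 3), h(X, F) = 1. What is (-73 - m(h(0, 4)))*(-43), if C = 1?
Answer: 1247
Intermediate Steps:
m(k) = (-3 + k)*(25 + k - 4*k²) (m(k) = (k + ((1*k)*k - 5*(k*k - 5)))*(k - 3) = (k + (k*k - 5*(k² - 5)))*(-3 + k) = (k + (k² - 5*(-5 + k²)))*(-3 + k) = (k + (k² + (25 - 5*k²)))*(-3 + k) = (k + (25 - 4*k²))*(-3 + k) = (25 + k - 4*k²)*(-3 + k) = (-3 + k)*(25 + k - 4*k²))
(-73 - m(h(0, 4)))*(-43) = (-73 - (-75 - 4*1³ + 13*1² + 22*1))*(-43) = (-73 - (-75 - 4*1 + 13*1 + 22))*(-43) = (-73 - (-75 - 4 + 13 + 22))*(-43) = (-73 - 1*(-44))*(-43) = (-73 + 44)*(-43) = -29*(-43) = 1247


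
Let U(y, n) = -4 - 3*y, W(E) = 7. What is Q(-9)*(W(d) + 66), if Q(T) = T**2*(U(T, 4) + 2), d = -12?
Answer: 147825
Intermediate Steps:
Q(T) = T**2*(-2 - 3*T) (Q(T) = T**2*((-4 - 3*T) + 2) = T**2*(-2 - 3*T))
Q(-9)*(W(d) + 66) = ((-9)**2*(-2 - 3*(-9)))*(7 + 66) = (81*(-2 + 27))*73 = (81*25)*73 = 2025*73 = 147825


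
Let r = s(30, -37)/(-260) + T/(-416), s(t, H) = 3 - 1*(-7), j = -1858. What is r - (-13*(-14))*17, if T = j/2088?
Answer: -1343752351/434304 ≈ -3094.0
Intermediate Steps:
s(t, H) = 10 (s(t, H) = 3 + 7 = 10)
T = -929/1044 (T = -1858/2088 = -1858*1/2088 = -929/1044 ≈ -0.88985)
r = -15775/434304 (r = 10/(-260) - 929/1044/(-416) = 10*(-1/260) - 929/1044*(-1/416) = -1/26 + 929/434304 = -15775/434304 ≈ -0.036322)
r - (-13*(-14))*17 = -15775/434304 - (-13*(-14))*17 = -15775/434304 - 182*17 = -15775/434304 - 1*3094 = -15775/434304 - 3094 = -1343752351/434304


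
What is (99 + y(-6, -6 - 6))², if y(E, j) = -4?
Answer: 9025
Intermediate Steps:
(99 + y(-6, -6 - 6))² = (99 - 4)² = 95² = 9025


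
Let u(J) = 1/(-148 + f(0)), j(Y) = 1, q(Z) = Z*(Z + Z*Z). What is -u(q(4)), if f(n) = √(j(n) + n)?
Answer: 1/147 ≈ 0.0068027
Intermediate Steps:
q(Z) = Z*(Z + Z²)
f(n) = √(1 + n)
u(J) = -1/147 (u(J) = 1/(-148 + √(1 + 0)) = 1/(-148 + √1) = 1/(-148 + 1) = 1/(-147) = -1/147)
-u(q(4)) = -1*(-1/147) = 1/147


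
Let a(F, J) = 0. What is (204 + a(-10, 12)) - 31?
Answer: 173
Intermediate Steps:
(204 + a(-10, 12)) - 31 = (204 + 0) - 31 = 204 - 31 = 173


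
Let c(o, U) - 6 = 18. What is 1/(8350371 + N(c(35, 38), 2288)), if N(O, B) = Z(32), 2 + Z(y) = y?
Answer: 1/8350401 ≈ 1.1975e-7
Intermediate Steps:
Z(y) = -2 + y
c(o, U) = 24 (c(o, U) = 6 + 18 = 24)
N(O, B) = 30 (N(O, B) = -2 + 32 = 30)
1/(8350371 + N(c(35, 38), 2288)) = 1/(8350371 + 30) = 1/8350401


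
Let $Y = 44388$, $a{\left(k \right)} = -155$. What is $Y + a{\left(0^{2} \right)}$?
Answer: $44233$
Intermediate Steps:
$Y + a{\left(0^{2} \right)} = 44388 - 155 = 44233$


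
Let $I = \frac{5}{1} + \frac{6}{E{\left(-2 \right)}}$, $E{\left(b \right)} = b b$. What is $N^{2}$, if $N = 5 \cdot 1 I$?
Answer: $\frac{4225}{4} \approx 1056.3$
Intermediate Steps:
$E{\left(b \right)} = b^{2}$
$I = \frac{13}{2}$ ($I = \frac{5}{1} + \frac{6}{\left(-2\right)^{2}} = 5 \cdot 1 + \frac{6}{4} = 5 + 6 \cdot \frac{1}{4} = 5 + \frac{3}{2} = \frac{13}{2} \approx 6.5$)
$N = \frac{65}{2}$ ($N = 5 \cdot 1 \cdot \frac{13}{2} = 5 \cdot \frac{13}{2} = \frac{65}{2} \approx 32.5$)
$N^{2} = \left(\frac{65}{2}\right)^{2} = \frac{4225}{4}$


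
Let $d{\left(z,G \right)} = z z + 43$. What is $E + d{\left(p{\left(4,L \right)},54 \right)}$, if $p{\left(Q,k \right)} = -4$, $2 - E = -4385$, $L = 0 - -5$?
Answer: $4446$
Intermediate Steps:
$L = 5$ ($L = 0 + 5 = 5$)
$E = 4387$ ($E = 2 - -4385 = 2 + 4385 = 4387$)
$d{\left(z,G \right)} = 43 + z^{2}$ ($d{\left(z,G \right)} = z^{2} + 43 = 43 + z^{2}$)
$E + d{\left(p{\left(4,L \right)},54 \right)} = 4387 + \left(43 + \left(-4\right)^{2}\right) = 4387 + \left(43 + 16\right) = 4387 + 59 = 4446$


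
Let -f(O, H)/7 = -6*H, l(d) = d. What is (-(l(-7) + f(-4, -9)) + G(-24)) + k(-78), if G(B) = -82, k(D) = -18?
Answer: 285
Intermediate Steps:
f(O, H) = 42*H (f(O, H) = -(-42)*H = 42*H)
(-(l(-7) + f(-4, -9)) + G(-24)) + k(-78) = (-(-7 + 42*(-9)) - 82) - 18 = (-(-7 - 378) - 82) - 18 = (-1*(-385) - 82) - 18 = (385 - 82) - 18 = 303 - 18 = 285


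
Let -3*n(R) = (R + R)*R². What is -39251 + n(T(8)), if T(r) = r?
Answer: -118777/3 ≈ -39592.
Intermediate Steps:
n(R) = -2*R³/3 (n(R) = -(R + R)*R²/3 = -2*R*R²/3 = -2*R³/3)
-39251 + n(T(8)) = -39251 - ⅔*8³ = -39251 - ⅔*512 = -39251 - 1024/3 = -118777/3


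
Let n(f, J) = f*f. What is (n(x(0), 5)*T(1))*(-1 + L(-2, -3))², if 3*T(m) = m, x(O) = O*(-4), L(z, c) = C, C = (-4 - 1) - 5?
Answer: 0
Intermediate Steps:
C = -10 (C = -5 - 5 = -10)
L(z, c) = -10
x(O) = -4*O
T(m) = m/3
n(f, J) = f²
(n(x(0), 5)*T(1))*(-1 + L(-2, -3))² = ((-4*0)²*((⅓)*1))*(-1 - 10)² = (0²*(⅓))*(-11)² = (0*(⅓))*121 = 0*121 = 0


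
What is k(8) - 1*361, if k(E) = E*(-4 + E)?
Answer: -329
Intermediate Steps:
k(8) - 1*361 = 8*(-4 + 8) - 1*361 = 8*4 - 361 = 32 - 361 = -329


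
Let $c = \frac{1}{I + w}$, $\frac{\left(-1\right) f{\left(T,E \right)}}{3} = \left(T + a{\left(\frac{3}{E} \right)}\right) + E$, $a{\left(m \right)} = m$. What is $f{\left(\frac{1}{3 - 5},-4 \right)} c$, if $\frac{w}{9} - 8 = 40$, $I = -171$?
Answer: $\frac{7}{116} \approx 0.060345$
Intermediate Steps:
$w = 432$ ($w = 72 + 9 \cdot 40 = 72 + 360 = 432$)
$f{\left(T,E \right)} = - \frac{9}{E} - 3 E - 3 T$ ($f{\left(T,E \right)} = - 3 \left(\left(T + \frac{3}{E}\right) + E\right) = - 3 \left(E + T + \frac{3}{E}\right) = - \frac{9}{E} - 3 E - 3 T$)
$c = \frac{1}{261}$ ($c = \frac{1}{-171 + 432} = \frac{1}{261} \approx 0.0038314$)
$f{\left(\frac{1}{3 - 5},-4 \right)} c = \frac{3 \left(-3 - 4 \left(\left(-1\right) \left(-4\right) - \frac{1}{3 - 5}\right)\right)}{-4} \cdot \frac{1}{261} = 3 \left(- \frac{1}{4}\right) \left(-3 - 4 \left(4 - \frac{1}{-2}\right)\right) \frac{1}{261} = 3 \left(- \frac{1}{4}\right) \left(-3 - 4 \left(4 - - \frac{1}{2}\right)\right) \frac{1}{261} = 3 \left(- \frac{1}{4}\right) \left(-3 - 4 \left(4 + \frac{1}{2}\right)\right) \frac{1}{261} = 3 \left(- \frac{1}{4}\right) \left(-3 - 18\right) \frac{1}{261} = 3 \left(- \frac{1}{4}\right) \left(-21\right) \frac{1}{261} = \frac{63}{4} \cdot \frac{1}{261} = \frac{7}{116}$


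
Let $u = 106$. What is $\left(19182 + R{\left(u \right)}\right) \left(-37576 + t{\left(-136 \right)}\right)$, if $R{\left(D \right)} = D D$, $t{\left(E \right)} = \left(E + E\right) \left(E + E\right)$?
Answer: $1107458544$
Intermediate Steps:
$t{\left(E \right)} = 4 E^{2}$ ($t{\left(E \right)} = 2 E 2 E = 4 E^{2}$)
$R{\left(D \right)} = D^{2}$
$\left(19182 + R{\left(u \right)}\right) \left(-37576 + t{\left(-136 \right)}\right) = \left(19182 + 106^{2}\right) \left(-37576 + 4 \left(-136\right)^{2}\right) = \left(19182 + 11236\right) \left(-37576 + 4 \cdot 18496\right) = 30418 \left(-37576 + 73984\right) = 30418 \cdot 36408 = 1107458544$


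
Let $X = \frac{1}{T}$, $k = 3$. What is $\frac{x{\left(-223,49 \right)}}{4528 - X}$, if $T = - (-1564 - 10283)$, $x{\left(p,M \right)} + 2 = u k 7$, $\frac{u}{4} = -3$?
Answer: $- \frac{3009138}{53643215} \approx -0.056095$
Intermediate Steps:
$u = -12$ ($u = 4 \left(-3\right) = -12$)
$x{\left(p,M \right)} = -254$ ($x{\left(p,M \right)} = -2 + \left(-12\right) 3 \cdot 7 = -2 - 252 = -254$)
$T = 11847$ ($T = - (-1564 - 10283) = \left(-1\right) \left(-11847\right) = 11847$)
$X = \frac{1}{11847} \approx 8.4409 \cdot 10^{-5}$
$\frac{x{\left(-223,49 \right)}}{4528 - X} = - \frac{254}{4528 - \frac{1}{11847}} = - \frac{254}{\frac{53643215}{11847}} = \left(-254\right) \frac{11847}{53643215} = - \frac{3009138}{53643215}$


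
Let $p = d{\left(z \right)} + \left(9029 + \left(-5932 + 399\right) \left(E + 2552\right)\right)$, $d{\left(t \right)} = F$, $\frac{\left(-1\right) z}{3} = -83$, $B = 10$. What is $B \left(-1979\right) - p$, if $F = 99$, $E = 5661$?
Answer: $45413611$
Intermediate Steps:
$z = 249$ ($z = \left(-3\right) \left(-83\right) = 249$)
$d{\left(t \right)} = 99$
$p = -45433401$ ($p = 99 + \left(9029 + \left(-5932 + 399\right) \left(5661 + 2552\right)\right) = 99 + \left(9029 - 45442529\right) = 99 - 45433500 = -45433401$)
$B \left(-1979\right) - p = 10 \left(-1979\right) - -45433401 = -19790 + 45433401 = 45413611$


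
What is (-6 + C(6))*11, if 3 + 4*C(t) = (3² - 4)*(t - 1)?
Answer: -11/2 ≈ -5.5000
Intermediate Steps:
C(t) = -2 + 5*t/4 (C(t) = -¾ + ((3² - 4)*(t - 1))/4 = -¾ + ((9 - 4)*(-1 + t))/4 = -¾ + (5*(-1 + t))/4 = -¾ + (-5 + 5*t)/4 = -¾ + (-5/4 + 5*t/4) = -2 + 5*t/4)
(-6 + C(6))*11 = (-6 + (-2 + (5/4)*6))*11 = (-6 + (-2 + 15/2))*11 = (-6 + 11/2)*11 = -½*11 = -11/2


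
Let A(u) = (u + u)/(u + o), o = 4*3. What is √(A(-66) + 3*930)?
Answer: 2*√6283/3 ≈ 52.844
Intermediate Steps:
o = 12
A(u) = 2*u/(12 + u) (A(u) = (u + u)/(u + 12) = (2*u)/(12 + u) = 2*u/(12 + u))
√(A(-66) + 3*930) = √(2*(-66)/(12 - 66) + 3*930) = √(2*(-66)/(-54) + 2790) = √(2*(-66)*(-1/54) + 2790) = √(22/9 + 2790) = √(25132/9) = 2*√6283/3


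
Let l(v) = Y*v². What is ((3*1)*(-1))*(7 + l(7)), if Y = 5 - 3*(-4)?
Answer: -2520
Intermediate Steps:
Y = 17 (Y = 5 + 12 = 17)
l(v) = 17*v²
((3*1)*(-1))*(7 + l(7)) = ((3*1)*(-1))*(7 + 17*7²) = (3*(-1))*(7 + 17*49) = -3*(7 + 833) = -3*840 = -2520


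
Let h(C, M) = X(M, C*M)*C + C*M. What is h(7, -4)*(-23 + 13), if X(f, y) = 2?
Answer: 140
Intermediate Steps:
h(C, M) = 2*C + C*M
h(7, -4)*(-23 + 13) = (7*(2 - 4))*(-23 + 13) = (7*(-2))*(-10) = -14*(-10) = 140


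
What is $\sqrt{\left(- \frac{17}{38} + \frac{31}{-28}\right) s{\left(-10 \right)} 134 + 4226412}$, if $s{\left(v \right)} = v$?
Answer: $\frac{\sqrt{74797848853}}{133} \approx 2056.3$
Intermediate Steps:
$\sqrt{\left(- \frac{17}{38} + \frac{31}{-28}\right) s{\left(-10 \right)} 134 + 4226412} = \sqrt{\left(- \frac{17}{38} + \frac{31}{-28}\right) \left(-10\right) 134 + 4226412} = \sqrt{\left(\left(-17\right) \frac{1}{38} + 31 \left(- \frac{1}{28}\right)\right) \left(-10\right) 134 + 4226412} = \sqrt{\left(- \frac{17}{38} - \frac{31}{28}\right) \left(-10\right) 134 + 4226412} = \sqrt{\left(- \frac{827}{532}\right) \left(-10\right) 134 + 4226412} = \sqrt{\frac{4135}{266} \cdot 134 + 4226412} = \sqrt{\frac{277045}{133} + 4226412} = \sqrt{\frac{562389841}{133}} = \frac{\sqrt{74797848853}}{133}$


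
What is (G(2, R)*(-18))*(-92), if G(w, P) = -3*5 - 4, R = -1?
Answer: -31464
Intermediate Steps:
G(w, P) = -19 (G(w, P) = -15 - 4 = -19)
(G(2, R)*(-18))*(-92) = -19*(-18)*(-92) = 342*(-92) = -31464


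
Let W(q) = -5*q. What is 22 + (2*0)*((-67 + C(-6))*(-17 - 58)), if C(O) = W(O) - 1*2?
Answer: 22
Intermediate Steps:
C(O) = -2 - 5*O (C(O) = -5*O - 1*2 = -5*O - 2 = -2 - 5*O)
22 + (2*0)*((-67 + C(-6))*(-17 - 58)) = 22 + (2*0)*((-67 + (-2 - 5*(-6)))*(-17 - 58)) = 22 + 0*((-67 + (-2 + 30))*(-75)) = 22 + 0*((-67 + 28)*(-75)) = 22 + 0*(-39*(-75)) = 22 + 0*2925 = 22 + 0 = 22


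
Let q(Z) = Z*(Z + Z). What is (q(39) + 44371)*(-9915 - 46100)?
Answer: -2655839195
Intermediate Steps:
q(Z) = 2*Z**2 (q(Z) = Z*(2*Z) = 2*Z**2)
(q(39) + 44371)*(-9915 - 46100) = (2*39**2 + 44371)*(-9915 - 46100) = (2*1521 + 44371)*(-56015) = (3042 + 44371)*(-56015) = 47413*(-56015) = -2655839195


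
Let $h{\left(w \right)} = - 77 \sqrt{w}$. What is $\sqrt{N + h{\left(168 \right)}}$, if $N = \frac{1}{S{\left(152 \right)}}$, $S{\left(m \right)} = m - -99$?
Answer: $\frac{\sqrt{251 - 9702154 \sqrt{42}}}{251} \approx 31.592 i$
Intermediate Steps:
$S{\left(m \right)} = 99 + m$ ($S{\left(m \right)} = m + 99 = 99 + m$)
$N = \frac{1}{251}$ ($N = \frac{1}{99 + 152} = \frac{1}{251} \approx 0.0039841$)
$\sqrt{N + h{\left(168 \right)}} = \sqrt{\frac{1}{251} - 77 \sqrt{168}} = \sqrt{\frac{1}{251} - 77 \cdot 2 \sqrt{42}} = \sqrt{\frac{1}{251} - 154 \sqrt{42}}$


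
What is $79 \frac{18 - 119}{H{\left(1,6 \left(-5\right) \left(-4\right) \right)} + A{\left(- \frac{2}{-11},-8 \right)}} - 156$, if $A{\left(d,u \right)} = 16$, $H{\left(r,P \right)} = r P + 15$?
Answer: $- \frac{31535}{151} \approx -208.84$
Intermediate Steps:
$H{\left(r,P \right)} = 15 + P r$ ($H{\left(r,P \right)} = P r + 15 = 15 + P r$)
$79 \frac{18 - 119}{H{\left(1,6 \left(-5\right) \left(-4\right) \right)} + A{\left(- \frac{2}{-11},-8 \right)}} - 156 = 79 \frac{18 - 119}{\left(15 + 6 \left(-5\right) \left(-4\right) 1\right) + 16} - 156 = 79 \left(- \frac{101}{\left(15 + \left(-30\right) \left(-4\right) 1\right) + 16}\right) - 156 = 79 \left(- \frac{101}{\left(15 + 120 \cdot 1\right) + 16}\right) - 156 = 79 \left(- \frac{101}{\left(15 + 120\right) + 16}\right) - 156 = 79 \left(- \frac{101}{135 + 16}\right) - 156 = 79 \left(- \frac{101}{151}\right) - 156 = - \frac{7979}{151} - 156 = - \frac{31535}{151}$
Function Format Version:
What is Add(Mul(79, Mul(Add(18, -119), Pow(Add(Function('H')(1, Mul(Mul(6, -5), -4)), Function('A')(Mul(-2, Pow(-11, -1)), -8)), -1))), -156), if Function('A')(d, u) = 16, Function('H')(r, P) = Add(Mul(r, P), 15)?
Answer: Rational(-31535, 151) ≈ -208.84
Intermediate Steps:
Function('H')(r, P) = Add(15, Mul(P, r)) (Function('H')(r, P) = Add(Mul(P, r), 15) = Add(15, Mul(P, r)))
Add(Mul(79, Mul(Add(18, -119), Pow(Add(Function('H')(1, Mul(Mul(6, -5), -4)), Function('A')(Mul(-2, Pow(-11, -1)), -8)), -1))), -156) = Add(Mul(79, Mul(Add(18, -119), Pow(Add(Add(15, Mul(Mul(Mul(6, -5), -4), 1)), 16), -1))), -156) = Add(Mul(79, Mul(-101, Pow(Add(Add(15, Mul(Mul(-30, -4), 1)), 16), -1))), -156) = Add(Mul(79, Mul(-101, Pow(Add(Add(15, Mul(120, 1)), 16), -1))), -156) = Add(Mul(79, Mul(-101, Pow(Add(Add(15, 120), 16), -1))), -156) = Add(Mul(79, Mul(-101, Pow(Add(135, 16), -1))), -156) = Add(Mul(79, Mul(-101, Pow(151, -1))), -156) = Add(Mul(79, Mul(-101, Rational(1, 151))), -156) = Add(Mul(79, Rational(-101, 151)), -156) = Add(Rational(-7979, 151), -156) = Rational(-31535, 151)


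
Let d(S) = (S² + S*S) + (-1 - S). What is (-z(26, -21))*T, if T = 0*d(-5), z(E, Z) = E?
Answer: 0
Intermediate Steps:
d(S) = -1 - S + 2*S² (d(S) = (S² + S²) + (-1 - S) = 2*S² + (-1 - S) = -1 - S + 2*S²)
T = 0 (T = 0*(-1 - 1*(-5) + 2*(-5)²) = 0*(-1 + 5 + 2*25) = 0*(-1 + 5 + 50) = 0*54 = 0)
(-z(26, -21))*T = -1*26*0 = -26*0 = 0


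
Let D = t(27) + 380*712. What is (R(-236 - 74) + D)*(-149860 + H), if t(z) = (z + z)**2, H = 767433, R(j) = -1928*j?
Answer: 538002424388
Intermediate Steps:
t(z) = 4*z**2 (t(z) = (2*z)**2 = 4*z**2)
D = 273476 (D = 4*27**2 + 380*712 = 4*729 + 270560 = 2916 + 270560 = 273476)
(R(-236 - 74) + D)*(-149860 + H) = (-1928*(-236 - 74) + 273476)*(-149860 + 767433) = (-1928*(-310) + 273476)*617573 = (597680 + 273476)*617573 = 871156*617573 = 538002424388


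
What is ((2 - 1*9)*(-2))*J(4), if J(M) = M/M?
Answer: 14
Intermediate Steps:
J(M) = 1
((2 - 1*9)*(-2))*J(4) = ((2 - 1*9)*(-2))*1 = ((2 - 9)*(-2))*1 = -7*(-2)*1 = 14*1 = 14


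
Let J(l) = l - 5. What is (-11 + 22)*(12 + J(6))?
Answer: 143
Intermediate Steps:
J(l) = -5 + l
(-11 + 22)*(12 + J(6)) = (-11 + 22)*(12 + (-5 + 6)) = 11*(12 + 1) = 11*13 = 143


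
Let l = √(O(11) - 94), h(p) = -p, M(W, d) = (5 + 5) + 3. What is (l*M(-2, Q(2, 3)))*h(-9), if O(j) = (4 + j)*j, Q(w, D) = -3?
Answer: 117*√71 ≈ 985.86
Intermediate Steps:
M(W, d) = 13 (M(W, d) = 10 + 3 = 13)
O(j) = j*(4 + j)
l = √71 (l = √(11*(4 + 11) - 94) = √(11*15 - 94) = √(165 - 94) = √71 ≈ 8.4261)
(l*M(-2, Q(2, 3)))*h(-9) = (√71*13)*(-1*(-9)) = (13*√71)*9 = 117*√71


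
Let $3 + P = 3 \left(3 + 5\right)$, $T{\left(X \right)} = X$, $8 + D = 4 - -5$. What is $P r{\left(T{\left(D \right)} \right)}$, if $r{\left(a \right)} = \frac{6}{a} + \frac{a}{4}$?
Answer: $\frac{525}{4} \approx 131.25$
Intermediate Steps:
$D = 1$ ($D = -8 + \left(4 - -5\right) = -8 + \left(4 + 5\right) = -8 + 9 = 1$)
$P = 21$ ($P = -3 + 3 \left(3 + 5\right) = -3 + 3 \cdot 8 = -3 + 24 = 21$)
$r{\left(a \right)} = \frac{6}{a} + \frac{a}{4}$ ($r{\left(a \right)} = \frac{6}{a} + a \frac{1}{4} = \frac{6}{a} + \frac{a}{4}$)
$P r{\left(T{\left(D \right)} \right)} = 21 \left(\frac{6}{1} + \frac{1}{4} \cdot 1\right) = 21 \left(6 \cdot 1 + \frac{1}{4}\right) = 21 \left(6 + \frac{1}{4}\right) = 21 \cdot \frac{25}{4} = \frac{525}{4}$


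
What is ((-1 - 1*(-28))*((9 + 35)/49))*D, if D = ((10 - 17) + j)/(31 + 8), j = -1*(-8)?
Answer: 396/637 ≈ 0.62166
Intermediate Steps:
j = 8
D = 1/39 (D = ((10 - 17) + 8)/(31 + 8) = (-7 + 8)/39 = 1*(1/39) = 1/39 ≈ 0.025641)
((-1 - 1*(-28))*((9 + 35)/49))*D = ((-1 - 1*(-28))*((9 + 35)/49))*(1/39) = ((-1 + 28)*(44*(1/49)))*(1/39) = (27*(44/49))*(1/39) = (1188/49)*(1/39) = 396/637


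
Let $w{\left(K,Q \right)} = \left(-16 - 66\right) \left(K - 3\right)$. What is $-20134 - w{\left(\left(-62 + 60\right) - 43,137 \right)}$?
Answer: $-24070$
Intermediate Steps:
$w{\left(K,Q \right)} = 246 - 82 K$ ($w{\left(K,Q \right)} = - 82 \left(-3 + K\right) = 246 - 82 K$)
$-20134 - w{\left(\left(-62 + 60\right) - 43,137 \right)} = -20134 - \left(246 - 82 \left(\left(-62 + 60\right) - 43\right)\right) = -20134 - \left(246 - 82 \left(-2 - 43\right)\right) = -20134 - \left(246 - -3690\right) = -20134 - \left(246 + 3690\right) = -20134 - 3936 = -24070$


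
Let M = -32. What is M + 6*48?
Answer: 256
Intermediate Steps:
M + 6*48 = -32 + 6*48 = -32 + 288 = 256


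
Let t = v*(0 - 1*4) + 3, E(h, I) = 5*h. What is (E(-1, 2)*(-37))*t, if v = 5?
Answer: -3145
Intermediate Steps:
t = -17 (t = 5*(0 - 1*4) + 3 = 5*(0 - 4) + 3 = 5*(-4) + 3 = -20 + 3 = -17)
(E(-1, 2)*(-37))*t = ((5*(-1))*(-37))*(-17) = -5*(-37)*(-17) = 185*(-17) = -3145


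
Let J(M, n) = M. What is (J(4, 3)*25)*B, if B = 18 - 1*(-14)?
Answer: 3200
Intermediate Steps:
B = 32 (B = 18 + 14 = 32)
(J(4, 3)*25)*B = (4*25)*32 = 100*32 = 3200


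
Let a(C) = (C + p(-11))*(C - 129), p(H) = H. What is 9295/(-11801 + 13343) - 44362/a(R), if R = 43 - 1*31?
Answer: 23164573/60138 ≈ 385.19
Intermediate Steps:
R = 12 (R = 43 - 31 = 12)
a(C) = (-129 + C)*(-11 + C) (a(C) = (C - 11)*(C - 129) = (-11 + C)*(-129 + C) = (-129 + C)*(-11 + C))
9295/(-11801 + 13343) - 44362/a(R) = 9295/(-11801 + 13343) - 44362/(1419 + 12² - 140*12) = 9295/1542 - 44362/(1419 + 144 - 1680) = 9295*(1/1542) - 44362/(-117) = 9295/1542 - 44362*(-1/117) = 9295/1542 + 44362/117 = 23164573/60138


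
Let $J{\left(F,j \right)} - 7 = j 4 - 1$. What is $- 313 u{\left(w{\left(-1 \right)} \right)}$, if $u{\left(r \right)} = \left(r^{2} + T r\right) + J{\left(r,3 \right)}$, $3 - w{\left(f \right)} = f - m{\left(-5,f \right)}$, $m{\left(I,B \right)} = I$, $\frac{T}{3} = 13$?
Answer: $6260$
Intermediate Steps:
$J{\left(F,j \right)} = 6 + 4 j$ ($J{\left(F,j \right)} = 7 + \left(j 4 - 1\right) = 7 + \left(4 j - 1\right) = 7 + \left(-1 + 4 j\right) = 6 + 4 j$)
$T = 39$ ($T = 3 \cdot 13 = 39$)
$w{\left(f \right)} = -2 - f$ ($w{\left(f \right)} = 3 - \left(f - -5\right) = 3 - \left(f + 5\right) = 3 - \left(5 + f\right) = -2 - f$)
$u{\left(r \right)} = 18 + r^{2} + 39 r$ ($u{\left(r \right)} = \left(r^{2} + 39 r\right) + \left(6 + 4 \cdot 3\right) = \left(r^{2} + 39 r\right) + \left(6 + 12\right) = \left(r^{2} + 39 r\right) + 18 = 18 + r^{2} + 39 r$)
$- 313 u{\left(w{\left(-1 \right)} \right)} = - 313 \left(18 + \left(-2 - -1\right)^{2} + 39 \left(-2 - -1\right)\right) = - 313 \left(18 + \left(-2 + 1\right)^{2} + 39 \left(-2 + 1\right)\right) = - 313 \left(18 + \left(-1\right)^{2} + 39 \left(-1\right)\right) = - 313 \left(18 + 1 - 39\right) = \left(-313\right) \left(-20\right) = 6260$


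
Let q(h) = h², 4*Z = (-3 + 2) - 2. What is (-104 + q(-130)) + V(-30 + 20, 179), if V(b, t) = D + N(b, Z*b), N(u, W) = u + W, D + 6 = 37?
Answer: 33649/2 ≈ 16825.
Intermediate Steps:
D = 31 (D = -6 + 37 = 31)
Z = -¾ (Z = ((-3 + 2) - 2)/4 = (-1 - 2)/4 = (¼)*(-3) = -¾ ≈ -0.75000)
N(u, W) = W + u
V(b, t) = 31 + b/4 (V(b, t) = 31 + (-3*b/4 + b) = 31 + b/4)
(-104 + q(-130)) + V(-30 + 20, 179) = (-104 + (-130)²) + (31 + (-30 + 20)/4) = (-104 + 16900) + (31 + (¼)*(-10)) = 16796 + (31 - 5/2) = 16796 + 57/2 = 33649/2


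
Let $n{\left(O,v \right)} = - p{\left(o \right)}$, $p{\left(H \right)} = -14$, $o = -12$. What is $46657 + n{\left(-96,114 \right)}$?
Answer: $46671$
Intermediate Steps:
$n{\left(O,v \right)} = 14$ ($n{\left(O,v \right)} = \left(-1\right) \left(-14\right) = 14$)
$46657 + n{\left(-96,114 \right)} = 46657 + 14 = 46671$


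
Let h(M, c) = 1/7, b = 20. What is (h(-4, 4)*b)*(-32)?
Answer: -640/7 ≈ -91.429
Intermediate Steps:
h(M, c) = ⅐
(h(-4, 4)*b)*(-32) = ((⅐)*20)*(-32) = (20/7)*(-32) = -640/7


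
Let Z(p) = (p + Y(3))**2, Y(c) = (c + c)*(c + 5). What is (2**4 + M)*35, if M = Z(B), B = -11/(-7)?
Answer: 605965/7 ≈ 86566.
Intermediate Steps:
Y(c) = 2*c*(5 + c) (Y(c) = (2*c)*(5 + c) = 2*c*(5 + c))
B = 11/7 (B = -11*(-1/7) = 11/7 ≈ 1.5714)
Z(p) = (48 + p)**2 (Z(p) = (p + 2*3*(5 + 3))**2 = (p + 2*3*8)**2 = (p + 48)**2 = (48 + p)**2)
M = 120409/49 (M = (48 + 11/7)**2 = (347/7)**2 = 120409/49 ≈ 2457.3)
(2**4 + M)*35 = (2**4 + 120409/49)*35 = (16 + 120409/49)*35 = (121193/49)*35 = 605965/7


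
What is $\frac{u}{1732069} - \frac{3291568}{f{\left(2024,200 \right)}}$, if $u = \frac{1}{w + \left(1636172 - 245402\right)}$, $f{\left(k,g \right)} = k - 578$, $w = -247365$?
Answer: $- \frac{1086467793888933719}{477289981541745} \approx -2276.3$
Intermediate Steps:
$f{\left(k,g \right)} = -578 + k$ ($f{\left(k,g \right)} = k - 578 = -578 + k$)
$u = \frac{1}{1143405}$ ($u = \frac{1}{-247365 + \left(1636172 - 245402\right)} = \frac{1}{-247365 + 1390770} = \frac{1}{1143405} \approx 8.7458 \cdot 10^{-7}$)
$\frac{u}{1732069} - \frac{3291568}{f{\left(2024,200 \right)}} = \frac{1}{1143405 \cdot 1732069} - \frac{3291568}{-578 + 2024} = \frac{1}{1143405} \cdot \frac{1}{1732069} - \frac{3291568}{1446} = \frac{1}{1980456354945} - \frac{1645784}{723} = - \frac{1086467793888933719}{477289981541745}$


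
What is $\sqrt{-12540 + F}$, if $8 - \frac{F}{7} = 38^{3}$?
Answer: $2 i \sqrt{99147} \approx 629.75 i$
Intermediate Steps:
$F = -384048$ ($F = 56 - 7 \cdot 38^{3} = 56 - 384104 = -384048$)
$\sqrt{-12540 + F} = \sqrt{-12540 - 384048} = \sqrt{-396588} = 2 i \sqrt{99147}$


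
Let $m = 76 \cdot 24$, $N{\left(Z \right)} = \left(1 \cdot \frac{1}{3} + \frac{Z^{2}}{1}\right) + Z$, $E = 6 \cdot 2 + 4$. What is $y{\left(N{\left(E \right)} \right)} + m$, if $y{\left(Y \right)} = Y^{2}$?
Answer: $\frac{683905}{9} \approx 75990.0$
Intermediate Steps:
$E = 16$ ($E = 12 + 4 = 16$)
$N{\left(Z \right)} = \frac{1}{3} + Z + Z^{2}$ ($N{\left(Z \right)} = \left(1 \cdot \frac{1}{3} + Z^{2} \cdot 1\right) + Z = \left(\frac{1}{3} + Z^{2}\right) + Z = \frac{1}{3} + Z + Z^{2}$)
$m = 1824$
$y{\left(N{\left(E \right)} \right)} + m = \left(\frac{1}{3} + 16 + 16^{2}\right)^{2} + 1824 = \left(\frac{1}{3} + 16 + 256\right)^{2} + 1824 = \left(\frac{817}{3}\right)^{2} + 1824 = \frac{667489}{9} + 1824 = \frac{683905}{9}$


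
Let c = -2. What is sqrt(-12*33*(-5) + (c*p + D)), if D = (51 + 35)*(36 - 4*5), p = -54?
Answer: 2*sqrt(866) ≈ 58.856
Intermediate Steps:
D = 1376 (D = 86*(36 - 20) = 86*16 = 1376)
sqrt(-12*33*(-5) + (c*p + D)) = sqrt(-12*33*(-5) + (-2*(-54) + 1376)) = sqrt(-396*(-5) + (108 + 1376)) = sqrt(1980 + 1484) = sqrt(3464) = 2*sqrt(866)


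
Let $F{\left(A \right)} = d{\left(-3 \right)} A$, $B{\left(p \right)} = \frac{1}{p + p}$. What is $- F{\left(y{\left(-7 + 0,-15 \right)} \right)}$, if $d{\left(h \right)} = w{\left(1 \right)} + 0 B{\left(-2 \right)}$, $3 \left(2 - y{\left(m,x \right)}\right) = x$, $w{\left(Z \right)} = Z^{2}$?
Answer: $-7$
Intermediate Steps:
$B{\left(p \right)} = \frac{1}{2 p}$
$y{\left(m,x \right)} = 2 - \frac{x}{3}$
$d{\left(h \right)} = 1$ ($d{\left(h \right)} = 1^{2} + 0 \frac{1}{2 \left(-2\right)} = 1 + 0 \cdot \frac{1}{2} \left(- \frac{1}{2}\right) = 1 + 0 \left(- \frac{1}{4}\right) = 1 + 0 = 1$)
$F{\left(A \right)} = A$ ($F{\left(A \right)} = 1 A = A$)
$- F{\left(y{\left(-7 + 0,-15 \right)} \right)} = - (2 - -5) = - (2 + 5) = \left(-1\right) 7 = -7$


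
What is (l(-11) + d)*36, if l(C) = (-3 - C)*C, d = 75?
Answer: -468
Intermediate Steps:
l(C) = C*(-3 - C)
(l(-11) + d)*36 = (-1*(-11)*(3 - 11) + 75)*36 = (-1*(-11)*(-8) + 75)*36 = (-88 + 75)*36 = -13*36 = -468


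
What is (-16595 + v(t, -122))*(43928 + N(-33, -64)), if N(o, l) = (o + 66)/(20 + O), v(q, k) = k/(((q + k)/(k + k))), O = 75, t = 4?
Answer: -4148107936877/5605 ≈ -7.4007e+8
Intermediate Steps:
v(q, k) = 2*k²/(k + q) (v(q, k) = k/(((k + q)/((2*k)))) = k/(((k + q)*(1/(2*k)))) = k/(((k + q)/(2*k))) = k*(2*k/(k + q)) = 2*k²/(k + q))
N(o, l) = 66/95 + o/95 (N(o, l) = (o + 66)/(20 + 75) = (66 + o)/95 = (66 + o)*(1/95) = 66/95 + o/95)
(-16595 + v(t, -122))*(43928 + N(-33, -64)) = (-16595 + 2*(-122)²/(-122 + 4))*(43928 + (66/95 + (1/95)*(-33))) = (-16595 + 2*14884/(-118))*(43928 + (66/95 - 33/95)) = (-16595 + 2*14884*(-1/118))*(43928 + 33/95) = (-16595 - 14884/59)*(4173193/95) = -993989/59*4173193/95 = -4148107936877/5605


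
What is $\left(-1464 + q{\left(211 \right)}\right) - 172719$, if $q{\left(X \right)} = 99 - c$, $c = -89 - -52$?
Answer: $-174047$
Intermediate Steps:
$c = -37$ ($c = -89 + 52 = -37$)
$q{\left(X \right)} = 136$ ($q{\left(X \right)} = 99 - -37 = 99 + 37 = 136$)
$\left(-1464 + q{\left(211 \right)}\right) - 172719 = \left(-1464 + 136\right) - 172719 = -1328 - 172719 = -174047$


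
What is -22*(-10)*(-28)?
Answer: -6160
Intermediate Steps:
-22*(-10)*(-28) = 220*(-28) = -6160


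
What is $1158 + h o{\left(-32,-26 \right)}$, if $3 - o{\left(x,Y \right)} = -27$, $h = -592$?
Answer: $-16602$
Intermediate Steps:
$o{\left(x,Y \right)} = 30$ ($o{\left(x,Y \right)} = 3 - -27 = 3 + 27 = 30$)
$1158 + h o{\left(-32,-26 \right)} = 1158 - 17760 = -16602$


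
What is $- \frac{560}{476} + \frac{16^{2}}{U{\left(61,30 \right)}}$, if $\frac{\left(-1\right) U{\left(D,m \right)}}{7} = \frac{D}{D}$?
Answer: $- \frac{4492}{119} \approx -37.748$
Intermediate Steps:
$U{\left(D,m \right)} = -7$ ($U{\left(D,m \right)} = - 7 \frac{D}{D} = \left(-7\right) 1 = -7$)
$- \frac{560}{476} + \frac{16^{2}}{U{\left(61,30 \right)}} = - \frac{560}{476} + \frac{16^{2}}{-7} = \left(-560\right) \frac{1}{476} + 256 \left(- \frac{1}{7}\right) = - \frac{20}{17} - \frac{256}{7} = - \frac{4492}{119}$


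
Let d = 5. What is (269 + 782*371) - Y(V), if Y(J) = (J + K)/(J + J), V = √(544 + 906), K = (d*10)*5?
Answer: 580781/2 - 25*√58/58 ≈ 2.9039e+5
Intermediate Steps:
K = 250 (K = (5*10)*5 = 50*5 = 250)
V = 5*√58 (V = √1450 = 5*√58 ≈ 38.079)
Y(J) = (250 + J)/(2*J) (Y(J) = (J + 250)/(J + J) = (250 + J)/((2*J)) = (250 + J)*(1/(2*J)) = (250 + J)/(2*J))
(269 + 782*371) - Y(V) = (269 + 782*371) - (250 + 5*√58)/(2*(5*√58)) = (269 + 290122) - √58/290*(250 + 5*√58)/2 = 290391 - √58*(250 + 5*√58)/580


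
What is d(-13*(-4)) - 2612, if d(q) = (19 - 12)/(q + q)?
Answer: -271641/104 ≈ -2611.9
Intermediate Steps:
d(q) = 7/(2*q) (d(q) = 7/((2*q)) = 7*(1/(2*q)) = 7/(2*q))
d(-13*(-4)) - 2612 = 7/(2*((-13*(-4)))) - 2612 = (7/2)/52 - 2612 = (7/2)*(1/52) - 2612 = 7/104 - 2612 = -271641/104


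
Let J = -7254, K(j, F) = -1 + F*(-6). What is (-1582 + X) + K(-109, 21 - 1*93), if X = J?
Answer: -8405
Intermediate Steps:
K(j, F) = -1 - 6*F
X = -7254
(-1582 + X) + K(-109, 21 - 1*93) = (-1582 - 7254) + (-1 - 6*(21 - 1*93)) = -8836 + (-1 - 6*(21 - 93)) = -8836 + (-1 - 6*(-72)) = -8836 + (-1 + 432) = -8836 + 431 = -8405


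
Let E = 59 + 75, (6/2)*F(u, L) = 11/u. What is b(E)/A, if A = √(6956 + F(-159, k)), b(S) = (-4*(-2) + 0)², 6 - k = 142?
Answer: 192*√175854053/3318001 ≈ 0.76736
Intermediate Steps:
k = -136 (k = 6 - 1*142 = 6 - 142 = -136)
F(u, L) = 11/(3*u) (F(u, L) = (11/u)/3 = 11/(3*u))
E = 134
b(S) = 64 (b(S) = (8 + 0)² = 8² = 64)
A = √175854053/159 (A = √(6956 + (11/3)/(-159)) = √(6956 + (11/3)*(-1/159)) = √(6956 - 11/477) = √(3318001/477) = √175854053/159 ≈ 83.402)
b(E)/A = 64/((√175854053/159)) = 64*(3*√175854053/3318001) = 192*√175854053/3318001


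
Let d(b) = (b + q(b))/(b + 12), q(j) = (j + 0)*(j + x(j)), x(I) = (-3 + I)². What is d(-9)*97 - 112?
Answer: -39688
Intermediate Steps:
q(j) = j*(j + (-3 + j)²) (q(j) = (j + 0)*(j + (-3 + j)²) = j*(j + (-3 + j)²))
d(b) = (b + b*(b + (-3 + b)²))/(12 + b) (d(b) = (b + b*(b + (-3 + b)²))/(b + 12) = (b + b*(b + (-3 + b)²))/(12 + b))
d(-9)*97 - 112 = -9*(1 - 9 + (-3 - 9)²)/(12 - 9)*97 - 112 = -9*(1 - 9 + (-12)²)/3*97 - 112 = -9*⅓*(1 - 9 + 144)*97 - 112 = -9*⅓*136*97 - 112 = -408*97 - 112 = -39576 - 112 = -39688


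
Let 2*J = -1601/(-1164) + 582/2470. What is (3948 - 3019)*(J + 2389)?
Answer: 6383049451391/2875080 ≈ 2.2201e+6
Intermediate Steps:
J = 2315959/2875080 (J = (-1601/(-1164) + 582/2470)/2 = (-1601*(-1/1164) + 582*(1/2470))/2 = (1601/1164 + 291/1235)/2 = (½)*(2315959/1437540) = 2315959/2875080 ≈ 0.80553)
(3948 - 3019)*(J + 2389) = (3948 - 3019)*(2315959/2875080 + 2389) = 929*(6870882079/2875080) = 6383049451391/2875080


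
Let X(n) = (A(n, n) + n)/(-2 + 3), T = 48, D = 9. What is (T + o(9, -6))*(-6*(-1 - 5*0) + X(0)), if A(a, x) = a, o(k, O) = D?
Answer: 342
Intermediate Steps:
o(k, O) = 9
X(n) = 2*n (X(n) = (n + n)/(-2 + 3) = (2*n)/1 = (2*n)*1 = 2*n)
(T + o(9, -6))*(-6*(-1 - 5*0) + X(0)) = (48 + 9)*(-6*(-1 - 5*0) + 2*0) = 57*(-6*(-1 + 0) + 0) = 57*(-6*(-1) + 0) = 57*(6 + 0) = 57*6 = 342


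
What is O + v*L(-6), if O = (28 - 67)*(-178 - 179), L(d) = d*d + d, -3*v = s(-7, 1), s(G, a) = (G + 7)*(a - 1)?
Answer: 13923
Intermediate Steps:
s(G, a) = (-1 + a)*(7 + G) (s(G, a) = (7 + G)*(-1 + a) = (-1 + a)*(7 + G))
v = 0 (v = -(-7 - 1*(-7) + 7*1 - 7*1)/3 = -(-7 + 7 + 7 - 7)/3 = -⅓*0 = 0)
L(d) = d + d² (L(d) = d² + d = d + d²)
O = 13923 (O = -39*(-357) = 13923)
O + v*L(-6) = 13923 + 0*(-6*(1 - 6)) = 13923 + 0*(-6*(-5)) = 13923 + 0*30 = 13923 + 0 = 13923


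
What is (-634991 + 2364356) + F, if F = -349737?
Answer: 1379628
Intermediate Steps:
(-634991 + 2364356) + F = (-634991 + 2364356) - 349737 = 1729365 - 349737 = 1379628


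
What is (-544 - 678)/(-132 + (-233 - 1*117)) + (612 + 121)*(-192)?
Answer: -33916765/241 ≈ -1.4073e+5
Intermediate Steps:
(-544 - 678)/(-132 + (-233 - 1*117)) + (612 + 121)*(-192) = -1222/(-132 + (-233 - 117)) + 733*(-192) = -1222/(-132 - 350) - 140736 = -1222/(-482) - 140736 = -1222*(-1/482) - 140736 = 611/241 - 140736 = -33916765/241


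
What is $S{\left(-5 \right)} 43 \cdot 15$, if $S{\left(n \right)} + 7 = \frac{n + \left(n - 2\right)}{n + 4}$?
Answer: $3225$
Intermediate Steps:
$S{\left(n \right)} = -7 + \frac{-2 + 2 n}{4 + n}$ ($S{\left(n \right)} = -7 + \frac{n + \left(n - 2\right)}{n + 4} = -7 + \frac{n + \left(n - 2\right)}{4 + n} = -7 + \frac{n + \left(-2 + n\right)}{4 + n} = -7 + \frac{-2 + 2 n}{4 + n}$)
$S{\left(-5 \right)} 43 \cdot 15 = \frac{5 \left(-6 - -5\right)}{4 - 5} \cdot 43 \cdot 15 = \frac{5 \left(-6 + 5\right)}{-1} \cdot 43 \cdot 15 = 5 \left(-1\right) \left(-1\right) 43 \cdot 15 = 5 \cdot 43 \cdot 15 = 215 \cdot 15 = 3225$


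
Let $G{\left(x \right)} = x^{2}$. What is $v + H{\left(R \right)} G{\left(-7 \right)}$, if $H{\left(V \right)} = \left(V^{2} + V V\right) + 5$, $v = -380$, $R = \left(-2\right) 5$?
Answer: $9665$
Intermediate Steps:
$R = -10$
$H{\left(V \right)} = 5 + 2 V^{2}$ ($H{\left(V \right)} = \left(V^{2} + V^{2}\right) + 5 = 2 V^{2} + 5 = 5 + 2 V^{2}$)
$v + H{\left(R \right)} G{\left(-7 \right)} = -380 + \left(5 + 2 \left(-10\right)^{2}\right) \left(-7\right)^{2} = -380 + \left(5 + 2 \cdot 100\right) 49 = -380 + \left(5 + 200\right) 49 = -380 + 205 \cdot 49 = -380 + 10045 = 9665$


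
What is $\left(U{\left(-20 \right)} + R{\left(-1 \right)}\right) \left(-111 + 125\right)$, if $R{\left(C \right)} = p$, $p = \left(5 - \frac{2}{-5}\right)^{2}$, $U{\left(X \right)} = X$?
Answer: $\frac{3206}{25} \approx 128.24$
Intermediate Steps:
$p = \frac{729}{25}$ ($p = \left(5 - - \frac{2}{5}\right)^{2} = \left(5 + \frac{2}{5}\right)^{2} = \left(\frac{27}{5}\right)^{2} = \frac{729}{25} \approx 29.16$)
$R{\left(C \right)} = \frac{729}{25}$
$\left(U{\left(-20 \right)} + R{\left(-1 \right)}\right) \left(-111 + 125\right) = \left(-20 + \frac{729}{25}\right) \left(-111 + 125\right) = \frac{229}{25} \cdot 14 = \frac{3206}{25}$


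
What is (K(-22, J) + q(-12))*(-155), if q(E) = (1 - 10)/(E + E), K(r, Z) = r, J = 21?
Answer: 26815/8 ≈ 3351.9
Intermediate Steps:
q(E) = -9/(2*E) (q(E) = -9*1/(2*E) = -9/(2*E))
(K(-22, J) + q(-12))*(-155) = (-22 - 9/2/(-12))*(-155) = (-22 - 9/2*(-1/12))*(-155) = (-22 + 3/8)*(-155) = -173/8*(-155) = 26815/8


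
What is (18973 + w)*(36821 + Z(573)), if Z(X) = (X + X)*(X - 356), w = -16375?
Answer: 741736794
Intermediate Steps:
Z(X) = 2*X*(-356 + X) (Z(X) = (2*X)*(-356 + X) = 2*X*(-356 + X))
(18973 + w)*(36821 + Z(573)) = (18973 - 16375)*(36821 + 2*573*(-356 + 573)) = 2598*(36821 + 2*573*217) = 2598*(36821 + 248682) = 2598*285503 = 741736794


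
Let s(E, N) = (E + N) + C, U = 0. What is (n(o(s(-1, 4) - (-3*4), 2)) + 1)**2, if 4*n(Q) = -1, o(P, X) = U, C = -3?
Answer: 9/16 ≈ 0.56250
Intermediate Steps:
s(E, N) = -3 + E + N (s(E, N) = (E + N) - 3 = -3 + E + N)
o(P, X) = 0
n(Q) = -1/4 (n(Q) = (1/4)*(-1) = -1/4)
(n(o(s(-1, 4) - (-3*4), 2)) + 1)**2 = (-1/4 + 1)**2 = (3/4)**2 = 9/16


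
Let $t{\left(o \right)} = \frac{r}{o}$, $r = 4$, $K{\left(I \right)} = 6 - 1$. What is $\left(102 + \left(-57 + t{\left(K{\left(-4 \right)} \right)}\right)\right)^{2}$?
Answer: $\frac{52441}{25} \approx 2097.6$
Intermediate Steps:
$K{\left(I \right)} = 5$ ($K{\left(I \right)} = 6 - 1 = 5$)
$t{\left(o \right)} = \frac{4}{o}$
$\left(102 + \left(-57 + t{\left(K{\left(-4 \right)} \right)}\right)\right)^{2} = \left(102 - \left(57 - \frac{4}{5}\right)\right)^{2} = \left(102 + \left(-57 + 4 \cdot \frac{1}{5}\right)\right)^{2} = \left(102 + \left(-57 + \frac{4}{5}\right)\right)^{2} = \left(102 - \frac{281}{5}\right)^{2} = \left(\frac{229}{5}\right)^{2} = \frac{52441}{25}$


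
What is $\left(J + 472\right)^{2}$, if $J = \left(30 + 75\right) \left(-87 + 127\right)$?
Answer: $21827584$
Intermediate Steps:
$J = 4200$ ($J = 105 \cdot 40 = 4200$)
$\left(J + 472\right)^{2} = \left(4200 + 472\right)^{2} = 4672^{2} = 21827584$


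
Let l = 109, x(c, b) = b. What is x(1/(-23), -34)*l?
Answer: -3706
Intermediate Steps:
x(1/(-23), -34)*l = -34*109 = -3706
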